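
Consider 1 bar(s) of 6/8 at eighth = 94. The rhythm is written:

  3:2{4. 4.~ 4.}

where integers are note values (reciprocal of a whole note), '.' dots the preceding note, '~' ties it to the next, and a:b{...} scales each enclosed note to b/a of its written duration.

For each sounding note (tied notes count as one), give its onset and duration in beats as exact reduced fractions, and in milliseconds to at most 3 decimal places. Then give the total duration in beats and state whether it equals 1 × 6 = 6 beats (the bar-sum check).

1) 0.0ms=0b +1276.596ms=2b
2) 1276.596ms=2b +2553.191ms=4b
Σ=6b of 6 (94bpm 6/8) — PASS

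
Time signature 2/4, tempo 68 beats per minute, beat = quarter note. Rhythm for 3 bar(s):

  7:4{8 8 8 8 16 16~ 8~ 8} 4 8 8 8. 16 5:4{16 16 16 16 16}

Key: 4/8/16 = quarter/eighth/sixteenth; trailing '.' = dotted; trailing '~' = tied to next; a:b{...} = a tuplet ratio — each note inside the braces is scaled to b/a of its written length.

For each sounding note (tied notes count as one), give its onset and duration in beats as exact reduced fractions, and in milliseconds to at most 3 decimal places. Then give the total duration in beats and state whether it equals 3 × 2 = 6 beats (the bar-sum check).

1) 0.0ms=0b +252.101ms=2/7b
2) 252.101ms=2/7b +252.101ms=2/7b
3) 504.202ms=4/7b +252.101ms=2/7b
4) 756.303ms=6/7b +252.101ms=2/7b
5) 1008.403ms=8/7b +126.05ms=1/7b
6) 1134.454ms=9/7b +630.252ms=5/7b
7) 1764.706ms=2b +882.353ms=1b
8) 2647.059ms=3b +441.176ms=1/2b
9) 3088.235ms=7/2b +441.176ms=1/2b
10) 3529.412ms=4b +661.765ms=3/4b
11) 4191.176ms=19/4b +220.588ms=1/4b
12) 4411.765ms=5b +176.471ms=1/5b
13) 4588.235ms=26/5b +176.471ms=1/5b
14) 4764.706ms=27/5b +176.471ms=1/5b
15) 4941.176ms=28/5b +176.471ms=1/5b
16) 5117.647ms=29/5b +176.471ms=1/5b
Σ=6b of 6 (68bpm 2/4) — PASS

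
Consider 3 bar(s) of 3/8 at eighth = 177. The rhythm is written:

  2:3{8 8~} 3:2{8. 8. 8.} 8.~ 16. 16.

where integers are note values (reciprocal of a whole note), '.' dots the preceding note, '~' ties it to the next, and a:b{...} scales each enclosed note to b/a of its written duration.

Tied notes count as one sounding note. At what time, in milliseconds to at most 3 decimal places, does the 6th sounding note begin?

note 6 onset = 33/4b = 2796.61ms

1. 0.0ms @ 0 + 508.475ms (3/2)
2. 508.475ms @ 3/2 + 847.458ms (5/2)
3. 1355.932ms @ 4 + 338.983ms (1)
4. 1694.915ms @ 5 + 338.983ms (1)
5. 2033.898ms @ 6 + 762.712ms (9/4)
6. 2796.61ms @ 33/4 + 254.237ms (3/4)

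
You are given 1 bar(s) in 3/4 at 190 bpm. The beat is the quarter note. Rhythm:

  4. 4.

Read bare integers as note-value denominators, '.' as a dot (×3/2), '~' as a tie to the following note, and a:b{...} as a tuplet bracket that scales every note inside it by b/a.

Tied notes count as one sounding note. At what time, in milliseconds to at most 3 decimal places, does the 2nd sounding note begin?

1. 0.0ms @ 0 + 473.684ms (3/2)
2. 473.684ms @ 3/2 + 473.684ms (3/2)

note 2 onset = 3/2b = 473.684ms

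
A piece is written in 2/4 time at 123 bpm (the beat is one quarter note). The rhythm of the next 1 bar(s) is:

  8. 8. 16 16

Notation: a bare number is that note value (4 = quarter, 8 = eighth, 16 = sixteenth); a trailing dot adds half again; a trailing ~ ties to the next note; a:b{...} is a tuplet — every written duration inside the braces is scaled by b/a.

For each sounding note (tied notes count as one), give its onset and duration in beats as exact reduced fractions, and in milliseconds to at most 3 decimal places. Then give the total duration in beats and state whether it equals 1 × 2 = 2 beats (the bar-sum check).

1) 0.0ms=0b +365.854ms=3/4b
2) 365.854ms=3/4b +365.854ms=3/4b
3) 731.707ms=3/2b +121.951ms=1/4b
4) 853.659ms=7/4b +121.951ms=1/4b
Σ=2b of 2 (123bpm 2/4) — PASS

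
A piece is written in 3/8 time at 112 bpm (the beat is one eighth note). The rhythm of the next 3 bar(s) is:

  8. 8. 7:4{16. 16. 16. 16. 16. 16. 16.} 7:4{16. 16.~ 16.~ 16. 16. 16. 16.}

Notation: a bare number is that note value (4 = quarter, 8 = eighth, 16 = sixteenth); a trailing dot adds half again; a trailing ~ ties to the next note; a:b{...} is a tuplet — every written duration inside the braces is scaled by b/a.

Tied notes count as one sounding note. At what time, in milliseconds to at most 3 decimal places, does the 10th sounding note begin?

1. 0.0ms @ 0 + 803.571ms (3/2)
2. 803.571ms @ 3/2 + 803.571ms (3/2)
3. 1607.143ms @ 3 + 229.592ms (3/7)
4. 1836.735ms @ 24/7 + 229.592ms (3/7)
5. 2066.327ms @ 27/7 + 229.592ms (3/7)
6. 2295.918ms @ 30/7 + 229.592ms (3/7)
7. 2525.51ms @ 33/7 + 229.592ms (3/7)
8. 2755.102ms @ 36/7 + 229.592ms (3/7)
9. 2984.694ms @ 39/7 + 229.592ms (3/7)
10. 3214.286ms @ 6 + 229.592ms (3/7)
11. 3443.878ms @ 45/7 + 688.776ms (9/7)
12. 4132.653ms @ 54/7 + 229.592ms (3/7)
13. 4362.245ms @ 57/7 + 229.592ms (3/7)
14. 4591.837ms @ 60/7 + 229.592ms (3/7)

note 10 onset = 6b = 3214.286ms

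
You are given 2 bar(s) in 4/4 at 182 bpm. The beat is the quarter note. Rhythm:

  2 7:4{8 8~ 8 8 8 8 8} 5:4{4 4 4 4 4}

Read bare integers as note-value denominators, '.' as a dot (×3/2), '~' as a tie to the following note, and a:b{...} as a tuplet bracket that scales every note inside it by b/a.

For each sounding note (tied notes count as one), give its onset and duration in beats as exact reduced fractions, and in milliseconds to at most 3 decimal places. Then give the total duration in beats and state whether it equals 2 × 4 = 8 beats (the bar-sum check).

1) 0.0ms=0b +659.341ms=2b
2) 659.341ms=2b +94.192ms=2/7b
3) 753.532ms=16/7b +188.383ms=4/7b
4) 941.915ms=20/7b +94.192ms=2/7b
5) 1036.107ms=22/7b +94.192ms=2/7b
6) 1130.298ms=24/7b +94.192ms=2/7b
7) 1224.49ms=26/7b +94.192ms=2/7b
8) 1318.681ms=4b +263.736ms=4/5b
9) 1582.418ms=24/5b +263.736ms=4/5b
10) 1846.154ms=28/5b +263.736ms=4/5b
11) 2109.89ms=32/5b +263.736ms=4/5b
12) 2373.626ms=36/5b +263.736ms=4/5b
Σ=8b of 8 (182bpm 4/4) — PASS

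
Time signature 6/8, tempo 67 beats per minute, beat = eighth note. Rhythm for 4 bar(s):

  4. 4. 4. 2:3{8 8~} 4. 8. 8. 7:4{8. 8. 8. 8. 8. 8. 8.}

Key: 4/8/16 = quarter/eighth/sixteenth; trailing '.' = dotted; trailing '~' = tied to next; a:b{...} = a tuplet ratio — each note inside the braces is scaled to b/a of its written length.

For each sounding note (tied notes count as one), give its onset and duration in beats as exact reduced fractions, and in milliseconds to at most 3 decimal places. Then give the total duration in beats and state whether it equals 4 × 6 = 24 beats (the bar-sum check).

1) 0.0ms=0b +2686.567ms=3b
2) 2686.567ms=3b +2686.567ms=3b
3) 5373.134ms=6b +2686.567ms=3b
4) 8059.701ms=9b +1343.284ms=3/2b
5) 9402.985ms=21/2b +4029.851ms=9/2b
6) 13432.836ms=15b +1343.284ms=3/2b
7) 14776.119ms=33/2b +1343.284ms=3/2b
8) 16119.403ms=18b +767.591ms=6/7b
9) 16886.994ms=132/7b +767.591ms=6/7b
10) 17654.584ms=138/7b +767.591ms=6/7b
11) 18422.175ms=144/7b +767.591ms=6/7b
12) 19189.765ms=150/7b +767.591ms=6/7b
13) 19957.356ms=156/7b +767.591ms=6/7b
14) 20724.947ms=162/7b +767.591ms=6/7b
Σ=24b of 24 (67bpm 6/8) — PASS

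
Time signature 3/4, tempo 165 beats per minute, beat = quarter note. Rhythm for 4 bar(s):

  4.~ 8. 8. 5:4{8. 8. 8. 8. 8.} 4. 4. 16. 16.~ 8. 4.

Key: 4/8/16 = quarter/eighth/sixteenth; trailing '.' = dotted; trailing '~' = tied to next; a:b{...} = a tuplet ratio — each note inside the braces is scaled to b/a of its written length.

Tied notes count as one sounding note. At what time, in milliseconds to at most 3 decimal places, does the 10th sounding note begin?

1. 0.0ms @ 0 + 818.182ms (9/4)
2. 818.182ms @ 9/4 + 272.727ms (3/4)
3. 1090.909ms @ 3 + 218.182ms (3/5)
4. 1309.091ms @ 18/5 + 218.182ms (3/5)
5. 1527.273ms @ 21/5 + 218.182ms (3/5)
6. 1745.455ms @ 24/5 + 218.182ms (3/5)
7. 1963.636ms @ 27/5 + 218.182ms (3/5)
8. 2181.818ms @ 6 + 545.455ms (3/2)
9. 2727.273ms @ 15/2 + 545.455ms (3/2)
10. 3272.727ms @ 9 + 136.364ms (3/8)
11. 3409.091ms @ 75/8 + 409.091ms (9/8)
12. 3818.182ms @ 21/2 + 545.455ms (3/2)

note 10 onset = 9b = 3272.727ms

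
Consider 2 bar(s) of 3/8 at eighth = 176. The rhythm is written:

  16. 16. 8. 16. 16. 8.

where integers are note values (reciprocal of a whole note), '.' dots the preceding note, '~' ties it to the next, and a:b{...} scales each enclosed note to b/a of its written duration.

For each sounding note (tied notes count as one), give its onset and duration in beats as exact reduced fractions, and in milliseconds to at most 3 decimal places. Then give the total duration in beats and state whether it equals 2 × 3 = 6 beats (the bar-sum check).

1) 0.0ms=0b +255.682ms=3/4b
2) 255.682ms=3/4b +255.682ms=3/4b
3) 511.364ms=3/2b +511.364ms=3/2b
4) 1022.727ms=3b +255.682ms=3/4b
5) 1278.409ms=15/4b +255.682ms=3/4b
6) 1534.091ms=9/2b +511.364ms=3/2b
Σ=6b of 6 (176bpm 3/8) — PASS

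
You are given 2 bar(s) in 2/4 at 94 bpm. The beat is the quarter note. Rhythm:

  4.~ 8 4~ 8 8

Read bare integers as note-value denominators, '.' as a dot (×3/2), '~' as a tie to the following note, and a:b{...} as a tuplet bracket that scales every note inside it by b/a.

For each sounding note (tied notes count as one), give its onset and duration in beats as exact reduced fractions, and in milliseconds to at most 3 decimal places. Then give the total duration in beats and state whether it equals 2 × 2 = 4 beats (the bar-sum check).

1) 0.0ms=0b +1276.596ms=2b
2) 1276.596ms=2b +957.447ms=3/2b
3) 2234.043ms=7/2b +319.149ms=1/2b
Σ=4b of 4 (94bpm 2/4) — PASS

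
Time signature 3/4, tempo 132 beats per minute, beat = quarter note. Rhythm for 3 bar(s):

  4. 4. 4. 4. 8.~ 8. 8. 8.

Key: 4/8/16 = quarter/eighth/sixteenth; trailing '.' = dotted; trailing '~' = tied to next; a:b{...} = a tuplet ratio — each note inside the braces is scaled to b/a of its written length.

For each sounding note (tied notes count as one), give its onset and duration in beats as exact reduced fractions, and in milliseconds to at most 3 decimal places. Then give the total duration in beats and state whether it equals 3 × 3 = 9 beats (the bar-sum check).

1) 0.0ms=0b +681.818ms=3/2b
2) 681.818ms=3/2b +681.818ms=3/2b
3) 1363.636ms=3b +681.818ms=3/2b
4) 2045.455ms=9/2b +681.818ms=3/2b
5) 2727.273ms=6b +681.818ms=3/2b
6) 3409.091ms=15/2b +340.909ms=3/4b
7) 3750.0ms=33/4b +340.909ms=3/4b
Σ=9b of 9 (132bpm 3/4) — PASS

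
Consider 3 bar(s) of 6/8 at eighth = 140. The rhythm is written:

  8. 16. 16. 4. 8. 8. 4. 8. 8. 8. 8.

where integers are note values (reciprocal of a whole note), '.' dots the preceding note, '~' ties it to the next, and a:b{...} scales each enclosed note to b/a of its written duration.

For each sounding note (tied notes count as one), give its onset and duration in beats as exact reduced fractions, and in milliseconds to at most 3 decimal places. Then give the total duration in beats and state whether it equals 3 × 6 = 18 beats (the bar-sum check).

1) 0.0ms=0b +642.857ms=3/2b
2) 642.857ms=3/2b +321.429ms=3/4b
3) 964.286ms=9/4b +321.429ms=3/4b
4) 1285.714ms=3b +1285.714ms=3b
5) 2571.429ms=6b +642.857ms=3/2b
6) 3214.286ms=15/2b +642.857ms=3/2b
7) 3857.143ms=9b +1285.714ms=3b
8) 5142.857ms=12b +642.857ms=3/2b
9) 5785.714ms=27/2b +642.857ms=3/2b
10) 6428.571ms=15b +642.857ms=3/2b
11) 7071.429ms=33/2b +642.857ms=3/2b
Σ=18b of 18 (140bpm 6/8) — PASS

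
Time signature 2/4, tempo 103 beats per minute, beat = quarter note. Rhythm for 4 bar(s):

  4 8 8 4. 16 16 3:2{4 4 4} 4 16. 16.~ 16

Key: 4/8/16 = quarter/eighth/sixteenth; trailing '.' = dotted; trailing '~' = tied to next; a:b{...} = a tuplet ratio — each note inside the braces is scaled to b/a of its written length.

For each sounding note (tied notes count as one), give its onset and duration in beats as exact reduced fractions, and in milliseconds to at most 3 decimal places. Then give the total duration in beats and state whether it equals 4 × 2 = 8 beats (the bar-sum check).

1) 0.0ms=0b +582.524ms=1b
2) 582.524ms=1b +291.262ms=1/2b
3) 873.786ms=3/2b +291.262ms=1/2b
4) 1165.049ms=2b +873.786ms=3/2b
5) 2038.835ms=7/2b +145.631ms=1/4b
6) 2184.466ms=15/4b +145.631ms=1/4b
7) 2330.097ms=4b +388.35ms=2/3b
8) 2718.447ms=14/3b +388.35ms=2/3b
9) 3106.796ms=16/3b +388.35ms=2/3b
10) 3495.146ms=6b +582.524ms=1b
11) 4077.67ms=7b +218.447ms=3/8b
12) 4296.117ms=59/8b +364.078ms=5/8b
Σ=8b of 8 (103bpm 2/4) — PASS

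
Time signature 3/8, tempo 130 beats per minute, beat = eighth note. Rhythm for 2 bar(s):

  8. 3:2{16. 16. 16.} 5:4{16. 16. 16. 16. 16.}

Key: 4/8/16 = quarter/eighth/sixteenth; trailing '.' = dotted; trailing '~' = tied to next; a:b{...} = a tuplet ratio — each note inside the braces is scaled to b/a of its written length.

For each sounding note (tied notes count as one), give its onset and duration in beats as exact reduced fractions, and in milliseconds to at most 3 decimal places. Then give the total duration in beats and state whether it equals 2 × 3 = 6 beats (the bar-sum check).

1) 0.0ms=0b +692.308ms=3/2b
2) 692.308ms=3/2b +230.769ms=1/2b
3) 923.077ms=2b +230.769ms=1/2b
4) 1153.846ms=5/2b +230.769ms=1/2b
5) 1384.615ms=3b +276.923ms=3/5b
6) 1661.538ms=18/5b +276.923ms=3/5b
7) 1938.462ms=21/5b +276.923ms=3/5b
8) 2215.385ms=24/5b +276.923ms=3/5b
9) 2492.308ms=27/5b +276.923ms=3/5b
Σ=6b of 6 (130bpm 3/8) — PASS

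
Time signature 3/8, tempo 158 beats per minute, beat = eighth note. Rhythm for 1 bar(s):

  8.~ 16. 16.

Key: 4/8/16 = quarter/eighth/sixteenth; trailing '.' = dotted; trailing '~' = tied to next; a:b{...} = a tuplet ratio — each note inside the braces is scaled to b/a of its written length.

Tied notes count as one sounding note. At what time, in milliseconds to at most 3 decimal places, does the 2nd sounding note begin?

note 2 onset = 9/4b = 854.43ms

1. 0.0ms @ 0 + 854.43ms (9/4)
2. 854.43ms @ 9/4 + 284.81ms (3/4)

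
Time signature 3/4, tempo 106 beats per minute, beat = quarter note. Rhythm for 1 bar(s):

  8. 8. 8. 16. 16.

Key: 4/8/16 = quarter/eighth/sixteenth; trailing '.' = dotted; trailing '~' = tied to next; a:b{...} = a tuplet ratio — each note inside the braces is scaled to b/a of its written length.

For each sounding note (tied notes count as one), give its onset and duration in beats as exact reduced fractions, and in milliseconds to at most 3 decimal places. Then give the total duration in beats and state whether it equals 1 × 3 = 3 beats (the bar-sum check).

1) 0.0ms=0b +424.528ms=3/4b
2) 424.528ms=3/4b +424.528ms=3/4b
3) 849.057ms=3/2b +424.528ms=3/4b
4) 1273.585ms=9/4b +212.264ms=3/8b
5) 1485.849ms=21/8b +212.264ms=3/8b
Σ=3b of 3 (106bpm 3/4) — PASS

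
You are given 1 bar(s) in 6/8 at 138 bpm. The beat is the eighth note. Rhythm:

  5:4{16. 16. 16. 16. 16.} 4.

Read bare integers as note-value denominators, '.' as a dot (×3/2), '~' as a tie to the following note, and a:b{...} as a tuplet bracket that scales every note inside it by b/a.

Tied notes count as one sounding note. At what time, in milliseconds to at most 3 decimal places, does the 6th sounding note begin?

1. 0.0ms @ 0 + 260.87ms (3/5)
2. 260.87ms @ 3/5 + 260.87ms (3/5)
3. 521.739ms @ 6/5 + 260.87ms (3/5)
4. 782.609ms @ 9/5 + 260.87ms (3/5)
5. 1043.478ms @ 12/5 + 260.87ms (3/5)
6. 1304.348ms @ 3 + 1304.348ms (3)

note 6 onset = 3b = 1304.348ms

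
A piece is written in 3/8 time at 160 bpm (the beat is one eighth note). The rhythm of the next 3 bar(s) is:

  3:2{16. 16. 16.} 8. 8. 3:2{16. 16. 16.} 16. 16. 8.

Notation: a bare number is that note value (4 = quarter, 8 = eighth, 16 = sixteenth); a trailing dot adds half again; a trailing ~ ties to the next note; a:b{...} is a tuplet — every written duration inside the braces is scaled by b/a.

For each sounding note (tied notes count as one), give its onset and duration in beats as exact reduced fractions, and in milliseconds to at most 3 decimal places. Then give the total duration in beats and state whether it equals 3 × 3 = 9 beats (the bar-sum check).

1) 0.0ms=0b +187.5ms=1/2b
2) 187.5ms=1/2b +187.5ms=1/2b
3) 375.0ms=1b +187.5ms=1/2b
4) 562.5ms=3/2b +562.5ms=3/2b
5) 1125.0ms=3b +562.5ms=3/2b
6) 1687.5ms=9/2b +187.5ms=1/2b
7) 1875.0ms=5b +187.5ms=1/2b
8) 2062.5ms=11/2b +187.5ms=1/2b
9) 2250.0ms=6b +281.25ms=3/4b
10) 2531.25ms=27/4b +281.25ms=3/4b
11) 2812.5ms=15/2b +562.5ms=3/2b
Σ=9b of 9 (160bpm 3/8) — PASS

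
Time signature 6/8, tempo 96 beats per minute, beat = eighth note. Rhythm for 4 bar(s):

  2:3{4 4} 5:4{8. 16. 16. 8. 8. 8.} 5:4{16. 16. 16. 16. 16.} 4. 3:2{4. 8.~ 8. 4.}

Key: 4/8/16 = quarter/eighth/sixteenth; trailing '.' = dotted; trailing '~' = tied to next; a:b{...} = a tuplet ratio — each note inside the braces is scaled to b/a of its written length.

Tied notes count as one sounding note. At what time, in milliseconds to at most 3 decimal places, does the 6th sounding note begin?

1. 0.0ms @ 0 + 1875.0ms (3)
2. 1875.0ms @ 3 + 1875.0ms (3)
3. 3750.0ms @ 6 + 750.0ms (6/5)
4. 4500.0ms @ 36/5 + 375.0ms (3/5)
5. 4875.0ms @ 39/5 + 375.0ms (3/5)
6. 5250.0ms @ 42/5 + 750.0ms (6/5)
7. 6000.0ms @ 48/5 + 750.0ms (6/5)
8. 6750.0ms @ 54/5 + 750.0ms (6/5)
9. 7500.0ms @ 12 + 375.0ms (3/5)
10. 7875.0ms @ 63/5 + 375.0ms (3/5)
11. 8250.0ms @ 66/5 + 375.0ms (3/5)
12. 8625.0ms @ 69/5 + 375.0ms (3/5)
13. 9000.0ms @ 72/5 + 375.0ms (3/5)
14. 9375.0ms @ 15 + 1875.0ms (3)
15. 11250.0ms @ 18 + 1250.0ms (2)
16. 12500.0ms @ 20 + 1250.0ms (2)
17. 13750.0ms @ 22 + 1250.0ms (2)

note 6 onset = 42/5b = 5250.0ms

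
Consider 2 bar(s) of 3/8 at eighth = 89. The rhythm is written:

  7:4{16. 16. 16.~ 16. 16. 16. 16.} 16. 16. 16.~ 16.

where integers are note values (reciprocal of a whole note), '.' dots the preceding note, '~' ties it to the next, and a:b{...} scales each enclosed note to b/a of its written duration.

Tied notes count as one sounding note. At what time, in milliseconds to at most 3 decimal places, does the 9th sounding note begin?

1. 0.0ms @ 0 + 288.925ms (3/7)
2. 288.925ms @ 3/7 + 288.925ms (3/7)
3. 577.849ms @ 6/7 + 577.849ms (6/7)
4. 1155.698ms @ 12/7 + 288.925ms (3/7)
5. 1444.623ms @ 15/7 + 288.925ms (3/7)
6. 1733.547ms @ 18/7 + 288.925ms (3/7)
7. 2022.472ms @ 3 + 505.618ms (3/4)
8. 2528.09ms @ 15/4 + 505.618ms (3/4)
9. 3033.708ms @ 9/2 + 1011.236ms (3/2)

note 9 onset = 9/2b = 3033.708ms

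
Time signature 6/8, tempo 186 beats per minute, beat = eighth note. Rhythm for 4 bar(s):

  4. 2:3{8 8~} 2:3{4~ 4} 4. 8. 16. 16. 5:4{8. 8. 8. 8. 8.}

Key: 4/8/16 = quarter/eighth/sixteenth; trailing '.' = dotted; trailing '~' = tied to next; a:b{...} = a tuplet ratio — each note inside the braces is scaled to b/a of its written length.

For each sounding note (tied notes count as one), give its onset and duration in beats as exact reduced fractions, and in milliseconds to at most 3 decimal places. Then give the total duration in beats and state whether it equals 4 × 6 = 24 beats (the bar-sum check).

1) 0.0ms=0b +967.742ms=3b
2) 967.742ms=3b +483.871ms=3/2b
3) 1451.613ms=9/2b +2419.355ms=15/2b
4) 3870.968ms=12b +967.742ms=3b
5) 4838.71ms=15b +483.871ms=3/2b
6) 5322.581ms=33/2b +241.935ms=3/4b
7) 5564.516ms=69/4b +241.935ms=3/4b
8) 5806.452ms=18b +387.097ms=6/5b
9) 6193.548ms=96/5b +387.097ms=6/5b
10) 6580.645ms=102/5b +387.097ms=6/5b
11) 6967.742ms=108/5b +387.097ms=6/5b
12) 7354.839ms=114/5b +387.097ms=6/5b
Σ=24b of 24 (186bpm 6/8) — PASS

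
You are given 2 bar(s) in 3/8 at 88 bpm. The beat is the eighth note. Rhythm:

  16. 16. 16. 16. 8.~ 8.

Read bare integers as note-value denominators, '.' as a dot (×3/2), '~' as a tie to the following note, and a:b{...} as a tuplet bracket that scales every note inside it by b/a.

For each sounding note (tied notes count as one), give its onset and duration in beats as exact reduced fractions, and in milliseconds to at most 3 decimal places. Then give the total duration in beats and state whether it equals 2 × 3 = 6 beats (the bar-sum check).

1) 0.0ms=0b +511.364ms=3/4b
2) 511.364ms=3/4b +511.364ms=3/4b
3) 1022.727ms=3/2b +511.364ms=3/4b
4) 1534.091ms=9/4b +511.364ms=3/4b
5) 2045.455ms=3b +2045.455ms=3b
Σ=6b of 6 (88bpm 3/8) — PASS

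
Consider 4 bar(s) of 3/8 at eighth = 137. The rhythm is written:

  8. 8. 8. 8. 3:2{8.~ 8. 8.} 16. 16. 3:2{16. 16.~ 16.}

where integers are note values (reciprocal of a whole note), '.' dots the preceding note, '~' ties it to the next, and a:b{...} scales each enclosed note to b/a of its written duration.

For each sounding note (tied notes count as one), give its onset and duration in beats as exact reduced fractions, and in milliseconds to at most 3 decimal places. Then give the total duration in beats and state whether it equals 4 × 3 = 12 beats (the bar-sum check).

1) 0.0ms=0b +656.934ms=3/2b
2) 656.934ms=3/2b +656.934ms=3/2b
3) 1313.869ms=3b +656.934ms=3/2b
4) 1970.803ms=9/2b +656.934ms=3/2b
5) 2627.737ms=6b +875.912ms=2b
6) 3503.65ms=8b +437.956ms=1b
7) 3941.606ms=9b +328.467ms=3/4b
8) 4270.073ms=39/4b +328.467ms=3/4b
9) 4598.54ms=21/2b +218.978ms=1/2b
10) 4817.518ms=11b +437.956ms=1b
Σ=12b of 12 (137bpm 3/8) — PASS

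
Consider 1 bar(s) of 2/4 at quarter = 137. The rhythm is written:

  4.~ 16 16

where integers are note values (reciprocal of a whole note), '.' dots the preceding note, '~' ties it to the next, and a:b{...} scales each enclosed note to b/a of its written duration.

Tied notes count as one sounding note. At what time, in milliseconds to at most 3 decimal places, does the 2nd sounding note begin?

1. 0.0ms @ 0 + 766.423ms (7/4)
2. 766.423ms @ 7/4 + 109.489ms (1/4)

note 2 onset = 7/4b = 766.423ms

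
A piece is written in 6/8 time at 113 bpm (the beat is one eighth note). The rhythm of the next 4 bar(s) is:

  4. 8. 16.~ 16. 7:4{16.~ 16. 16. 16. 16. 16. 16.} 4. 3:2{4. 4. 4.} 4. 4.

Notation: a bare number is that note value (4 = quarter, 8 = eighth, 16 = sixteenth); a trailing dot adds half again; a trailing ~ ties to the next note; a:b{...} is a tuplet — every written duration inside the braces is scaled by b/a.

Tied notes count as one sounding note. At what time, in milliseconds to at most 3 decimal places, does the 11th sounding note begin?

1. 0.0ms @ 0 + 1592.92ms (3)
2. 1592.92ms @ 3 + 796.46ms (3/2)
3. 2389.381ms @ 9/2 + 796.46ms (3/2)
4. 3185.841ms @ 6 + 455.12ms (6/7)
5. 3640.961ms @ 48/7 + 227.56ms (3/7)
6. 3868.521ms @ 51/7 + 227.56ms (3/7)
7. 4096.081ms @ 54/7 + 227.56ms (3/7)
8. 4323.641ms @ 57/7 + 227.56ms (3/7)
9. 4551.201ms @ 60/7 + 227.56ms (3/7)
10. 4778.761ms @ 9 + 1592.92ms (3)
11. 6371.681ms @ 12 + 1061.947ms (2)
12. 7433.628ms @ 14 + 1061.947ms (2)
13. 8495.575ms @ 16 + 1061.947ms (2)
14. 9557.522ms @ 18 + 1592.92ms (3)
15. 11150.442ms @ 21 + 1592.92ms (3)

note 11 onset = 12b = 6371.681ms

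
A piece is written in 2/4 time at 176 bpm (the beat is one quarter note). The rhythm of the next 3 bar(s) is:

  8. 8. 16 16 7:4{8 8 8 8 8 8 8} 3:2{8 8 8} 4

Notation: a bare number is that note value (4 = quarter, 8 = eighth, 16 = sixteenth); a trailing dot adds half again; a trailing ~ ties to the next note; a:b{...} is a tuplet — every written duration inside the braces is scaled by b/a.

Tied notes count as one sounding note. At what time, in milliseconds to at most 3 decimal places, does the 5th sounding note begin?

1. 0.0ms @ 0 + 255.682ms (3/4)
2. 255.682ms @ 3/4 + 255.682ms (3/4)
3. 511.364ms @ 3/2 + 85.227ms (1/4)
4. 596.591ms @ 7/4 + 85.227ms (1/4)
5. 681.818ms @ 2 + 97.403ms (2/7)
6. 779.221ms @ 16/7 + 97.403ms (2/7)
7. 876.623ms @ 18/7 + 97.403ms (2/7)
8. 974.026ms @ 20/7 + 97.403ms (2/7)
9. 1071.429ms @ 22/7 + 97.403ms (2/7)
10. 1168.831ms @ 24/7 + 97.403ms (2/7)
11. 1266.234ms @ 26/7 + 97.403ms (2/7)
12. 1363.636ms @ 4 + 113.636ms (1/3)
13. 1477.273ms @ 13/3 + 113.636ms (1/3)
14. 1590.909ms @ 14/3 + 113.636ms (1/3)
15. 1704.545ms @ 5 + 340.909ms (1)

note 5 onset = 2b = 681.818ms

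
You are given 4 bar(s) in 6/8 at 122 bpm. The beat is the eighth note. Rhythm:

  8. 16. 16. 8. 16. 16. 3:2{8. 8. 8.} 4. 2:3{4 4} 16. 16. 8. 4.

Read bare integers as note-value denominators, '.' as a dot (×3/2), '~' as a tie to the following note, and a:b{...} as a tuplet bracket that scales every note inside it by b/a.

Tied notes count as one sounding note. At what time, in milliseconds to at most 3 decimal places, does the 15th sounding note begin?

1. 0.0ms @ 0 + 737.705ms (3/2)
2. 737.705ms @ 3/2 + 368.852ms (3/4)
3. 1106.557ms @ 9/4 + 368.852ms (3/4)
4. 1475.41ms @ 3 + 737.705ms (3/2)
5. 2213.115ms @ 9/2 + 368.852ms (3/4)
6. 2581.967ms @ 21/4 + 368.852ms (3/4)
7. 2950.82ms @ 6 + 491.803ms (1)
8. 3442.623ms @ 7 + 491.803ms (1)
9. 3934.426ms @ 8 + 491.803ms (1)
10. 4426.23ms @ 9 + 1475.41ms (3)
11. 5901.639ms @ 12 + 1475.41ms (3)
12. 7377.049ms @ 15 + 1475.41ms (3)
13. 8852.459ms @ 18 + 368.852ms (3/4)
14. 9221.311ms @ 75/4 + 368.852ms (3/4)
15. 9590.164ms @ 39/2 + 737.705ms (3/2)
16. 10327.869ms @ 21 + 1475.41ms (3)

note 15 onset = 39/2b = 9590.164ms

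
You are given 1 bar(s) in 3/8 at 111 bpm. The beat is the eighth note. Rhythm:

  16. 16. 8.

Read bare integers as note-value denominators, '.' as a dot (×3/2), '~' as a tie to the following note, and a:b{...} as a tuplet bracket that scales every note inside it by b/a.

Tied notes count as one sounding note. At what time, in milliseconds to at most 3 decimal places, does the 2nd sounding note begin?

note 2 onset = 3/4b = 405.405ms

1. 0.0ms @ 0 + 405.405ms (3/4)
2. 405.405ms @ 3/4 + 405.405ms (3/4)
3. 810.811ms @ 3/2 + 810.811ms (3/2)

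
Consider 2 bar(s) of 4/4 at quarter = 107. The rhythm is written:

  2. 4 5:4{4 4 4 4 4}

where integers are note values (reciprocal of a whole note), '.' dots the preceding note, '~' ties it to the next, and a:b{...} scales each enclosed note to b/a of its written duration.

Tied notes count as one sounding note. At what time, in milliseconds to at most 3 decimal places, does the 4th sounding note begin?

1. 0.0ms @ 0 + 1682.243ms (3)
2. 1682.243ms @ 3 + 560.748ms (1)
3. 2242.991ms @ 4 + 448.598ms (4/5)
4. 2691.589ms @ 24/5 + 448.598ms (4/5)
5. 3140.187ms @ 28/5 + 448.598ms (4/5)
6. 3588.785ms @ 32/5 + 448.598ms (4/5)
7. 4037.383ms @ 36/5 + 448.598ms (4/5)

note 4 onset = 24/5b = 2691.589ms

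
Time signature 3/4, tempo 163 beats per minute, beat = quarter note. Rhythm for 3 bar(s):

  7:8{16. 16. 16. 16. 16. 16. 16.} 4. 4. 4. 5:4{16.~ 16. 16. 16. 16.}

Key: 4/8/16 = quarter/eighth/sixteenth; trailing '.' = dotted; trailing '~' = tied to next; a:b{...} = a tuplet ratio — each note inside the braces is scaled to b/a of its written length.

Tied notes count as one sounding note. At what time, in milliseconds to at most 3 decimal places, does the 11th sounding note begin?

1. 0.0ms @ 0 + 157.756ms (3/7)
2. 157.756ms @ 3/7 + 157.756ms (3/7)
3. 315.513ms @ 6/7 + 157.756ms (3/7)
4. 473.269ms @ 9/7 + 157.756ms (3/7)
5. 631.025ms @ 12/7 + 157.756ms (3/7)
6. 788.782ms @ 15/7 + 157.756ms (3/7)
7. 946.538ms @ 18/7 + 157.756ms (3/7)
8. 1104.294ms @ 3 + 552.147ms (3/2)
9. 1656.442ms @ 9/2 + 552.147ms (3/2)
10. 2208.589ms @ 6 + 552.147ms (3/2)
11. 2760.736ms @ 15/2 + 220.859ms (3/5)
12. 2981.595ms @ 81/10 + 110.429ms (3/10)
13. 3092.025ms @ 42/5 + 110.429ms (3/10)
14. 3202.454ms @ 87/10 + 110.429ms (3/10)

note 11 onset = 15/2b = 2760.736ms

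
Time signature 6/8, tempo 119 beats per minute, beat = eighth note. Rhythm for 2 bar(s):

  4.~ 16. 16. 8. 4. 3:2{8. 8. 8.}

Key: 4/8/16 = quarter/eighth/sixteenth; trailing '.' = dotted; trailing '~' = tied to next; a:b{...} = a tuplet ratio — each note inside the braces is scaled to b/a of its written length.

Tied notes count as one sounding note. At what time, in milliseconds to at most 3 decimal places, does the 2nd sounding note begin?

1. 0.0ms @ 0 + 1890.756ms (15/4)
2. 1890.756ms @ 15/4 + 378.151ms (3/4)
3. 2268.908ms @ 9/2 + 756.303ms (3/2)
4. 3025.21ms @ 6 + 1512.605ms (3)
5. 4537.815ms @ 9 + 504.202ms (1)
6. 5042.017ms @ 10 + 504.202ms (1)
7. 5546.218ms @ 11 + 504.202ms (1)

note 2 onset = 15/4b = 1890.756ms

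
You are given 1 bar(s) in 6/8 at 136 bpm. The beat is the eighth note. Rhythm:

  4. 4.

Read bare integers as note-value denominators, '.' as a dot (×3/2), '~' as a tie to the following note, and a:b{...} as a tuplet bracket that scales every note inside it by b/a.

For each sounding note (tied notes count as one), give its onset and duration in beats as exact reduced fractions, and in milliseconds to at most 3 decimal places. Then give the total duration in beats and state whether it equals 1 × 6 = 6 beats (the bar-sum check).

1) 0.0ms=0b +1323.529ms=3b
2) 1323.529ms=3b +1323.529ms=3b
Σ=6b of 6 (136bpm 6/8) — PASS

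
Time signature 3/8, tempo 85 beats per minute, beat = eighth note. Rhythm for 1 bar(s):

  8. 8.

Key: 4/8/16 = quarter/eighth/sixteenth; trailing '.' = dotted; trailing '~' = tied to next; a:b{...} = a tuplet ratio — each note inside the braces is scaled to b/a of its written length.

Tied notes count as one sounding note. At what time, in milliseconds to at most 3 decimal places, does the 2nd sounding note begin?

1. 0.0ms @ 0 + 1058.824ms (3/2)
2. 1058.824ms @ 3/2 + 1058.824ms (3/2)

note 2 onset = 3/2b = 1058.824ms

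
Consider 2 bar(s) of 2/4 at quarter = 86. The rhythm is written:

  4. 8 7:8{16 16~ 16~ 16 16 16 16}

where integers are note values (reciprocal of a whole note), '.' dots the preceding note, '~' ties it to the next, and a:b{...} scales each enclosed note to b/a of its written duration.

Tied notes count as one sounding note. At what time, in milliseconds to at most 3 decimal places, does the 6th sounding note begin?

1. 0.0ms @ 0 + 1046.512ms (3/2)
2. 1046.512ms @ 3/2 + 348.837ms (1/2)
3. 1395.349ms @ 2 + 199.336ms (2/7)
4. 1594.684ms @ 16/7 + 598.007ms (6/7)
5. 2192.691ms @ 22/7 + 199.336ms (2/7)
6. 2392.027ms @ 24/7 + 199.336ms (2/7)
7. 2591.362ms @ 26/7 + 199.336ms (2/7)

note 6 onset = 24/7b = 2392.027ms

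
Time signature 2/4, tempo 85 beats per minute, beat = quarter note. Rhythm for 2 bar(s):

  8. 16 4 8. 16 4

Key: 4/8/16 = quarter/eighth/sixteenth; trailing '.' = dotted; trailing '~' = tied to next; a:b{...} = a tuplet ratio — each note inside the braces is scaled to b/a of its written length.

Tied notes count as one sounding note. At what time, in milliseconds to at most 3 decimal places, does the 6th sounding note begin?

1. 0.0ms @ 0 + 529.412ms (3/4)
2. 529.412ms @ 3/4 + 176.471ms (1/4)
3. 705.882ms @ 1 + 705.882ms (1)
4. 1411.765ms @ 2 + 529.412ms (3/4)
5. 1941.176ms @ 11/4 + 176.471ms (1/4)
6. 2117.647ms @ 3 + 705.882ms (1)

note 6 onset = 3b = 2117.647ms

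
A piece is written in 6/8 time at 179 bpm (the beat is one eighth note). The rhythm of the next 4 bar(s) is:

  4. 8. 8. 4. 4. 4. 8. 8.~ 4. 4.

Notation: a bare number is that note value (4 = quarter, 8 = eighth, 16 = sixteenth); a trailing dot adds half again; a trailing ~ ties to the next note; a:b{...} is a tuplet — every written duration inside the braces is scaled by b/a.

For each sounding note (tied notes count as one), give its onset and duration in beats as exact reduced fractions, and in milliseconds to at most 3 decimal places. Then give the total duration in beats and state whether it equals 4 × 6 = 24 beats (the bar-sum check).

1) 0.0ms=0b +1005.587ms=3b
2) 1005.587ms=3b +502.793ms=3/2b
3) 1508.38ms=9/2b +502.793ms=3/2b
4) 2011.173ms=6b +1005.587ms=3b
5) 3016.76ms=9b +1005.587ms=3b
6) 4022.346ms=12b +1005.587ms=3b
7) 5027.933ms=15b +502.793ms=3/2b
8) 5530.726ms=33/2b +1508.38ms=9/2b
9) 7039.106ms=21b +1005.587ms=3b
Σ=24b of 24 (179bpm 6/8) — PASS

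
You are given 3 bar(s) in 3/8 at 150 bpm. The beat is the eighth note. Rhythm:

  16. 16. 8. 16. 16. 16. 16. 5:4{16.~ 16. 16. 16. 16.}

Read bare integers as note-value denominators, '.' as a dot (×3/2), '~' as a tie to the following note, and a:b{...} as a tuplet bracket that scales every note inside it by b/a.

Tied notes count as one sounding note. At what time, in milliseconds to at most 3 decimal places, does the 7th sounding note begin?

1. 0.0ms @ 0 + 300.0ms (3/4)
2. 300.0ms @ 3/4 + 300.0ms (3/4)
3. 600.0ms @ 3/2 + 600.0ms (3/2)
4. 1200.0ms @ 3 + 300.0ms (3/4)
5. 1500.0ms @ 15/4 + 300.0ms (3/4)
6. 1800.0ms @ 9/2 + 300.0ms (3/4)
7. 2100.0ms @ 21/4 + 300.0ms (3/4)
8. 2400.0ms @ 6 + 480.0ms (6/5)
9. 2880.0ms @ 36/5 + 240.0ms (3/5)
10. 3120.0ms @ 39/5 + 240.0ms (3/5)
11. 3360.0ms @ 42/5 + 240.0ms (3/5)

note 7 onset = 21/4b = 2100.0ms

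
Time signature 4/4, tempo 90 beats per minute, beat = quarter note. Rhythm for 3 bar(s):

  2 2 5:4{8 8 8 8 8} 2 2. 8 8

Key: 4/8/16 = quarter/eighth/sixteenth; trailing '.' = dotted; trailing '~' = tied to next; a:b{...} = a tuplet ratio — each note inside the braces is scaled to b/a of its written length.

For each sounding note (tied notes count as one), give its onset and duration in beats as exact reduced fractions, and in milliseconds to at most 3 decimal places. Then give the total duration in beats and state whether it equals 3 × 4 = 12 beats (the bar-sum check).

1) 0.0ms=0b +1333.333ms=2b
2) 1333.333ms=2b +1333.333ms=2b
3) 2666.667ms=4b +266.667ms=2/5b
4) 2933.333ms=22/5b +266.667ms=2/5b
5) 3200.0ms=24/5b +266.667ms=2/5b
6) 3466.667ms=26/5b +266.667ms=2/5b
7) 3733.333ms=28/5b +266.667ms=2/5b
8) 4000.0ms=6b +1333.333ms=2b
9) 5333.333ms=8b +2000.0ms=3b
10) 7333.333ms=11b +333.333ms=1/2b
11) 7666.667ms=23/2b +333.333ms=1/2b
Σ=12b of 12 (90bpm 4/4) — PASS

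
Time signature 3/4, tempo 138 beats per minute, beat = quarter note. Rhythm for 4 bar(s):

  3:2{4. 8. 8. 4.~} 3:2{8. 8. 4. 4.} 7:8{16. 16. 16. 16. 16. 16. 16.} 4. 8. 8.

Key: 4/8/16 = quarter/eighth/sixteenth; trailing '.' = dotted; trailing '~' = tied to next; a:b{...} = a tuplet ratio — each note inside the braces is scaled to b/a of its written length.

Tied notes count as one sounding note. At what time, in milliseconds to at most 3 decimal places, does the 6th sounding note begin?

note 6 onset = 4b = 1739.13ms

1. 0.0ms @ 0 + 434.783ms (1)
2. 434.783ms @ 1 + 217.391ms (1/2)
3. 652.174ms @ 3/2 + 217.391ms (1/2)
4. 869.565ms @ 2 + 652.174ms (3/2)
5. 1521.739ms @ 7/2 + 217.391ms (1/2)
6. 1739.13ms @ 4 + 434.783ms (1)
7. 2173.913ms @ 5 + 434.783ms (1)
8. 2608.696ms @ 6 + 186.335ms (3/7)
9. 2795.031ms @ 45/7 + 186.335ms (3/7)
10. 2981.366ms @ 48/7 + 186.335ms (3/7)
11. 3167.702ms @ 51/7 + 186.335ms (3/7)
12. 3354.037ms @ 54/7 + 186.335ms (3/7)
13. 3540.373ms @ 57/7 + 186.335ms (3/7)
14. 3726.708ms @ 60/7 + 186.335ms (3/7)
15. 3913.043ms @ 9 + 652.174ms (3/2)
16. 4565.217ms @ 21/2 + 326.087ms (3/4)
17. 4891.304ms @ 45/4 + 326.087ms (3/4)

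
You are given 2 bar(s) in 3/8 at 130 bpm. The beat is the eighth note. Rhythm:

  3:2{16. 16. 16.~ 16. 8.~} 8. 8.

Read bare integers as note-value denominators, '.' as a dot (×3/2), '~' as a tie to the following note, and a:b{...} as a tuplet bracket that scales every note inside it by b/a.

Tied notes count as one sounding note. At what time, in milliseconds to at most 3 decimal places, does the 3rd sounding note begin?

1. 0.0ms @ 0 + 230.769ms (1/2)
2. 230.769ms @ 1/2 + 230.769ms (1/2)
3. 461.538ms @ 1 + 461.538ms (1)
4. 923.077ms @ 2 + 1153.846ms (5/2)
5. 2076.923ms @ 9/2 + 692.308ms (3/2)

note 3 onset = 1b = 461.538ms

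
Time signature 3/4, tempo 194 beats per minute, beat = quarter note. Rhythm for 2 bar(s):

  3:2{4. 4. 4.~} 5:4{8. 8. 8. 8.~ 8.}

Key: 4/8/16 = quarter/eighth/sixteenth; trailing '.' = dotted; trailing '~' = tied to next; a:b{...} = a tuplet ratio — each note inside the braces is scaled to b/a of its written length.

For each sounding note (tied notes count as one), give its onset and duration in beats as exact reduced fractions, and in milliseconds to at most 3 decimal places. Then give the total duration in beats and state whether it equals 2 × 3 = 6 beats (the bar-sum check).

1) 0.0ms=0b +309.278ms=1b
2) 309.278ms=1b +309.278ms=1b
3) 618.557ms=2b +494.845ms=8/5b
4) 1113.402ms=18/5b +185.567ms=3/5b
5) 1298.969ms=21/5b +185.567ms=3/5b
6) 1484.536ms=24/5b +371.134ms=6/5b
Σ=6b of 6 (194bpm 3/4) — PASS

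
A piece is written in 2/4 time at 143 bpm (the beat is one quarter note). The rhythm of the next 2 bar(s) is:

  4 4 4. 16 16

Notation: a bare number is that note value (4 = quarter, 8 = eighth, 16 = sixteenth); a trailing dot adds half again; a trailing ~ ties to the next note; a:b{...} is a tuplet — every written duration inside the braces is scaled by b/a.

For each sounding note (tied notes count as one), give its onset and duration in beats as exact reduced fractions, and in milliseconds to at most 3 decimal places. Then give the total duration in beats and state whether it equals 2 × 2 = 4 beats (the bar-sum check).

1) 0.0ms=0b +419.58ms=1b
2) 419.58ms=1b +419.58ms=1b
3) 839.161ms=2b +629.371ms=3/2b
4) 1468.531ms=7/2b +104.895ms=1/4b
5) 1573.427ms=15/4b +104.895ms=1/4b
Σ=4b of 4 (143bpm 2/4) — PASS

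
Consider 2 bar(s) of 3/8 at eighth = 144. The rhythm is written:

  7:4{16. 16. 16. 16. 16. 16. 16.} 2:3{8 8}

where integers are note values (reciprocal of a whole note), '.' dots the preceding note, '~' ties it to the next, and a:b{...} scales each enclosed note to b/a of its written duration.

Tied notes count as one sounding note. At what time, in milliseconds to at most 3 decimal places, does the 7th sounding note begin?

note 7 onset = 18/7b = 1071.429ms

1. 0.0ms @ 0 + 178.571ms (3/7)
2. 178.571ms @ 3/7 + 178.571ms (3/7)
3. 357.143ms @ 6/7 + 178.571ms (3/7)
4. 535.714ms @ 9/7 + 178.571ms (3/7)
5. 714.286ms @ 12/7 + 178.571ms (3/7)
6. 892.857ms @ 15/7 + 178.571ms (3/7)
7. 1071.429ms @ 18/7 + 178.571ms (3/7)
8. 1250.0ms @ 3 + 625.0ms (3/2)
9. 1875.0ms @ 9/2 + 625.0ms (3/2)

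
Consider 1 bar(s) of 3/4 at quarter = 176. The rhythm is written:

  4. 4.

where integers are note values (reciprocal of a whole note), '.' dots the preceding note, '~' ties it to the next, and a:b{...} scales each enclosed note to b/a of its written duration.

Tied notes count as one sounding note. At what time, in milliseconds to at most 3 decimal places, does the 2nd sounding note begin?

note 2 onset = 3/2b = 511.364ms

1. 0.0ms @ 0 + 511.364ms (3/2)
2. 511.364ms @ 3/2 + 511.364ms (3/2)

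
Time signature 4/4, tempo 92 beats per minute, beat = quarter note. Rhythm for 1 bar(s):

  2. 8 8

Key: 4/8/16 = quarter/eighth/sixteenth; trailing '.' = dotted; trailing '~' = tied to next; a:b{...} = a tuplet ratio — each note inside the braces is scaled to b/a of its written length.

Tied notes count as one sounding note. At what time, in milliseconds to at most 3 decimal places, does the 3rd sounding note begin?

1. 0.0ms @ 0 + 1956.522ms (3)
2. 1956.522ms @ 3 + 326.087ms (1/2)
3. 2282.609ms @ 7/2 + 326.087ms (1/2)

note 3 onset = 7/2b = 2282.609ms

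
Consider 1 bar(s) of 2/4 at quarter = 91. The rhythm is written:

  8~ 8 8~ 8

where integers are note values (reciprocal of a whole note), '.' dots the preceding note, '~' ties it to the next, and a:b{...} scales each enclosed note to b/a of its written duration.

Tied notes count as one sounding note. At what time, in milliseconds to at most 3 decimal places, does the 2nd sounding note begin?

note 2 onset = 1b = 659.341ms

1. 0.0ms @ 0 + 659.341ms (1)
2. 659.341ms @ 1 + 659.341ms (1)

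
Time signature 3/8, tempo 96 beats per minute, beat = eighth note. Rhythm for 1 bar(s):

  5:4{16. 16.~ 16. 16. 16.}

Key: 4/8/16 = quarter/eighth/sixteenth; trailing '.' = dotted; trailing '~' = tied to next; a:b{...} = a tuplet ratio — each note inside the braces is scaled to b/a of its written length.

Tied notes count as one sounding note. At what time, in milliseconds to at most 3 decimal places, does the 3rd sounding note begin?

note 3 onset = 9/5b = 1125.0ms

1. 0.0ms @ 0 + 375.0ms (3/5)
2. 375.0ms @ 3/5 + 750.0ms (6/5)
3. 1125.0ms @ 9/5 + 375.0ms (3/5)
4. 1500.0ms @ 12/5 + 375.0ms (3/5)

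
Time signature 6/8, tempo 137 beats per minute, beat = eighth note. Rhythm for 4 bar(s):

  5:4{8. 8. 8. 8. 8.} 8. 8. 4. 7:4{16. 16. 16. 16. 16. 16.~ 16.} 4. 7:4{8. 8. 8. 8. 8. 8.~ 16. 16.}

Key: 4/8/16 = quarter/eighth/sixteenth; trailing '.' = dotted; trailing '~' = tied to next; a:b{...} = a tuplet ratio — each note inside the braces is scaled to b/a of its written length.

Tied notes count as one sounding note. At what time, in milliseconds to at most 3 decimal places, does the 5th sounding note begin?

note 5 onset = 24/5b = 2102.19ms

1. 0.0ms @ 0 + 525.547ms (6/5)
2. 525.547ms @ 6/5 + 525.547ms (6/5)
3. 1051.095ms @ 12/5 + 525.547ms (6/5)
4. 1576.642ms @ 18/5 + 525.547ms (6/5)
5. 2102.19ms @ 24/5 + 525.547ms (6/5)
6. 2627.737ms @ 6 + 656.934ms (3/2)
7. 3284.672ms @ 15/2 + 656.934ms (3/2)
8. 3941.606ms @ 9 + 1313.869ms (3)
9. 5255.474ms @ 12 + 187.696ms (3/7)
10. 5443.17ms @ 87/7 + 187.696ms (3/7)
11. 5630.865ms @ 90/7 + 187.696ms (3/7)
12. 5818.561ms @ 93/7 + 187.696ms (3/7)
13. 6006.257ms @ 96/7 + 187.696ms (3/7)
14. 6193.952ms @ 99/7 + 375.391ms (6/7)
15. 6569.343ms @ 15 + 1313.869ms (3)
16. 7883.212ms @ 18 + 375.391ms (6/7)
17. 8258.603ms @ 132/7 + 375.391ms (6/7)
18. 8633.994ms @ 138/7 + 375.391ms (6/7)
19. 9009.385ms @ 144/7 + 375.391ms (6/7)
20. 9384.776ms @ 150/7 + 375.391ms (6/7)
21. 9760.167ms @ 156/7 + 563.087ms (9/7)
22. 10323.253ms @ 165/7 + 187.696ms (3/7)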